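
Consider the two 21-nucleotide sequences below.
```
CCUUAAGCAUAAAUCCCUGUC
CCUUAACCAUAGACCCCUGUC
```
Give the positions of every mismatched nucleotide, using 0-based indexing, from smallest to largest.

6, 11, 13

Differences at position 6 (G→C), position 11 (A→G), position 13 (U→C).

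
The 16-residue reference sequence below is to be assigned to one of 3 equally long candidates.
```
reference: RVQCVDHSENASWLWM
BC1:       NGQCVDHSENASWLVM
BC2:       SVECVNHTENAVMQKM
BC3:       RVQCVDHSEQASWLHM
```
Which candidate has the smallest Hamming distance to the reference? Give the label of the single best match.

BC3

BC1 differs at 3 positions; BC2 differs at 8 positions; BC3 differs at 2 positions. The closest is BC3.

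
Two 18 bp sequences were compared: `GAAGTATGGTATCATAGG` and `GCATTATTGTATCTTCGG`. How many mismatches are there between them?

5

Mismatches (1-based): base 2: A→C; base 4: G→T; base 8: G→T; base 14: A→T; base 16: A→C.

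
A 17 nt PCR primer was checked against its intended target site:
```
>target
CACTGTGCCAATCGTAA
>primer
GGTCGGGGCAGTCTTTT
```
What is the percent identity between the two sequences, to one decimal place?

10 positions differ (1, 2, 3, 4, 6, 8, 11, 14, 16, 17), so 7 of 17 match: 7/17 = 41.18%.

41.2%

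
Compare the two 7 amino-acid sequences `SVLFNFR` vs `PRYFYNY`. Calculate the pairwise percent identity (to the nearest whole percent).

Mismatches at positions 1, 2, 3, 5, 6, 7 (1-based): 6 of 7.
Identical positions: 1/7 = 14.29% → 14%.

14%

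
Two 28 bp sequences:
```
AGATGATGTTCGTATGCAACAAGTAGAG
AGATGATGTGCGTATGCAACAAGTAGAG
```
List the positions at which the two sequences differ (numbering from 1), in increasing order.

10

Scanning 1-based: 10: T/G.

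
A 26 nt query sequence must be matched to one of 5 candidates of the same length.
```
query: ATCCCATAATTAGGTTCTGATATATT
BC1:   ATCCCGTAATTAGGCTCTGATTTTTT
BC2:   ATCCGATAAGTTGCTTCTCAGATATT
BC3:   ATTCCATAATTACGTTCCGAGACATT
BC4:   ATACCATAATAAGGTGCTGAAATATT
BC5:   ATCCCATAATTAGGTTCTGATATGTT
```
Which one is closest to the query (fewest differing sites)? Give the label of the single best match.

BC1 differs at 4 sites; BC2 differs at 6 sites; BC3 differs at 5 sites; BC4 differs at 4 sites; BC5 differs at 1 site. The closest is BC5.

BC5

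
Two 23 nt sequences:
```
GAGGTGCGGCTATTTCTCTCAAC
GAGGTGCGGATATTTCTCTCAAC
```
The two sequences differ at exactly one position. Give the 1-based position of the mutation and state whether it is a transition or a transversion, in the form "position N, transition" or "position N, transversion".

Position 10 changes C→A. C is a pyrimidine and A is a purine, so this is a transversion.

position 10, transversion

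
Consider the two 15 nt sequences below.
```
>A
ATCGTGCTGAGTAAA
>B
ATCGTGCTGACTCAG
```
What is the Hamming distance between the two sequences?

The sequences differ at sites 11, 13, 15 (1-based) — 3 in total.

3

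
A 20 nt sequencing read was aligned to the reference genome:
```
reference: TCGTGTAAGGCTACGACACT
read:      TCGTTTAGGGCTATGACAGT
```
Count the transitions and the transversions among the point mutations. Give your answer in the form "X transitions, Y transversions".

2 transitions, 2 transversions

Mismatches (1-based):
base 5: G→T (purine→pyrimidine, transversion)
base 8: A→G (purine→purine, transition)
base 14: C→T (pyrimidine→pyrimidine, transition)
base 19: C→G (pyrimidine→purine, transversion)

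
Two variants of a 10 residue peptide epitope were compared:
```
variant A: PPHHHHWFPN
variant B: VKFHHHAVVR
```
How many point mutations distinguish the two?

7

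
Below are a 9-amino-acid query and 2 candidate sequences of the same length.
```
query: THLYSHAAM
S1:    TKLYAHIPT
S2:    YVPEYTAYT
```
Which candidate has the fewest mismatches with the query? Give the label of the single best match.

S1 differs at 5 residues; S2 differs at 8 residues. The closest is S1.

S1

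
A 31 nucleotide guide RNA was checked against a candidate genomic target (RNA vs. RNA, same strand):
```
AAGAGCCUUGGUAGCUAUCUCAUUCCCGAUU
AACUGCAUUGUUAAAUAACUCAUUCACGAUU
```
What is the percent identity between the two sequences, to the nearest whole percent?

74%

Mismatches at positions 3, 4, 7, 11, 14, 15, 18, 26 (1-based): 8 of 31.
Identical positions: 23/31 = 74.19% → 74%.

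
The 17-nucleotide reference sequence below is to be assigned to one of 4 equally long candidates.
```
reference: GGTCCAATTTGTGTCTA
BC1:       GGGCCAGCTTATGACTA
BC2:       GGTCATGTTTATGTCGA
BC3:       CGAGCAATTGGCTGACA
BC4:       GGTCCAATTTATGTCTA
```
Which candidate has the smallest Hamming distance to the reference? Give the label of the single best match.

BC4

Hamming distances to reference — BC1: 5; BC2: 5; BC3: 9; BC4: 1.
Smallest is BC4 with 1 mismatch.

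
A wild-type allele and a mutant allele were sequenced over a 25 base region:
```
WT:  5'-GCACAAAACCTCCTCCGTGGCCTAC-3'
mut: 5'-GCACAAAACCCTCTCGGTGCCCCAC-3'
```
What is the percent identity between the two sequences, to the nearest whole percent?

Mismatches at positions 11, 12, 16, 20, 23 (1-based): 5 of 25.
Identical positions: 20/25 = 80% → 80%.

80%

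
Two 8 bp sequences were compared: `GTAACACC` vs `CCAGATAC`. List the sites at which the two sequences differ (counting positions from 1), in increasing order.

1, 2, 4, 5, 6, 7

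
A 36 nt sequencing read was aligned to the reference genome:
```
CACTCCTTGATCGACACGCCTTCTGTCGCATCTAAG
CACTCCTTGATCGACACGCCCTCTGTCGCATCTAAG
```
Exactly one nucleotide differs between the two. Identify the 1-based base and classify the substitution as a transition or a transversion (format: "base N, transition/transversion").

base 21, transition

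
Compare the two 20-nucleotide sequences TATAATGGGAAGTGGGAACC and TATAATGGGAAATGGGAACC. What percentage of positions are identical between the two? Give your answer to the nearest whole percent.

1 position differs (12), so 19 of 20 match: 19/20 = 95%.

95%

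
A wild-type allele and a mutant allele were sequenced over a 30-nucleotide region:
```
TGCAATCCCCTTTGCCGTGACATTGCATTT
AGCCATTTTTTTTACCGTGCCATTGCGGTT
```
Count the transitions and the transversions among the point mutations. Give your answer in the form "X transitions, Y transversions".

6 transitions, 4 transversions

Transitions (purine↔purine or pyrimidine↔pyrimidine): 7 C→T, 8 C→T, 9 C→T, 10 C→T, 14 G→A, 27 A→G.
Transversions (purine↔pyrimidine): 1 T→A, 4 A→C, 20 A→C, 28 T→G.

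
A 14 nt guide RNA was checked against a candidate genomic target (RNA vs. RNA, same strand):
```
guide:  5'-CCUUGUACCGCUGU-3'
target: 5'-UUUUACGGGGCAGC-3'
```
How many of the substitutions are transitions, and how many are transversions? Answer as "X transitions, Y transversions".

6 transitions, 3 transversions

Transitions (purine↔purine or pyrimidine↔pyrimidine): 1 C→U, 2 C→U, 5 G→A, 6 U→C, 7 A→G, 14 U→C.
Transversions (purine↔pyrimidine): 8 C→G, 9 C→G, 12 U→A.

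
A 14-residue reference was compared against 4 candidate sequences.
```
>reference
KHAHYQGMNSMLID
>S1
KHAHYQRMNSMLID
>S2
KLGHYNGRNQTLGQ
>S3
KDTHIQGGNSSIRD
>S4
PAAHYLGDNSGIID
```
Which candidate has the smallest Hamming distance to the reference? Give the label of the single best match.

S1

S1 differs at 1 residue; S2 differs at 8 residues; S3 differs at 7 residues; S4 differs at 6 residues. The closest is S1.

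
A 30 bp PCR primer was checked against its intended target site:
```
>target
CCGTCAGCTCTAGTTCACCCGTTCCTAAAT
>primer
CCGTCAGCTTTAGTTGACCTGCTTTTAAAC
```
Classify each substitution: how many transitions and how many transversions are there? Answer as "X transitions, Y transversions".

6 transitions, 1 transversion

Transitions (purine↔purine or pyrimidine↔pyrimidine): 10 C→T, 20 C→T, 22 T→C, 24 C→T, 25 C→T, 30 T→C.
Transversions (purine↔pyrimidine): 16 C→G.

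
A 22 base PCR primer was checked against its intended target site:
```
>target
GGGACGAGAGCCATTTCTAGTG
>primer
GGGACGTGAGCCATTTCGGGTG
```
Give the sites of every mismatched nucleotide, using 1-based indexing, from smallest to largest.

Scanning 1-based: 7: A/T; 18: T/G; 19: A/G.

7, 18, 19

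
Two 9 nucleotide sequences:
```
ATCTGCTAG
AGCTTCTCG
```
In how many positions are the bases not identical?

Comparing position by position, 3 positions differ: 2 (T/G), 5 (G/T), 8 (A/C).

3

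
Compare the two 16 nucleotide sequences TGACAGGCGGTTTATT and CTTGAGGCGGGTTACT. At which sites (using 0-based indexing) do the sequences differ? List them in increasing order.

Scanning 0-based: 0: T/C; 1: G/T; 2: A/T; 3: C/G; 10: T/G; 14: T/C.

0, 1, 2, 3, 10, 14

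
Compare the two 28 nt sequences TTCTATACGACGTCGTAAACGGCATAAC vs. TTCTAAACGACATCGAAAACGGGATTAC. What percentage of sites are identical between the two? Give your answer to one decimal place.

82.1%

Mismatches at positions 6, 12, 16, 23, 26 (1-based): 5 of 28.
Identical positions: 23/28 = 82.14% → 82.1%.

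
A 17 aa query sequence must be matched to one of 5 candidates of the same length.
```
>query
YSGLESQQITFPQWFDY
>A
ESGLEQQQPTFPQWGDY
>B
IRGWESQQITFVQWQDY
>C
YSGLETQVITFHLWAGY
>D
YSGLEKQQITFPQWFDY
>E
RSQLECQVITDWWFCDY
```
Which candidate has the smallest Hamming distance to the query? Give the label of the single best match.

D

Hamming distances to query — A: 4; B: 5; C: 6; D: 1; E: 9.
Smallest is D with 1 mismatch.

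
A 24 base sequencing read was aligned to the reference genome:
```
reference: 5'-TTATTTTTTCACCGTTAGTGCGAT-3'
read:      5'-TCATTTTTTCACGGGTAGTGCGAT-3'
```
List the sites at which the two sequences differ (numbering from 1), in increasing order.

2, 13, 15

Scanning 1-based: 2: T/C; 13: C/G; 15: T/G.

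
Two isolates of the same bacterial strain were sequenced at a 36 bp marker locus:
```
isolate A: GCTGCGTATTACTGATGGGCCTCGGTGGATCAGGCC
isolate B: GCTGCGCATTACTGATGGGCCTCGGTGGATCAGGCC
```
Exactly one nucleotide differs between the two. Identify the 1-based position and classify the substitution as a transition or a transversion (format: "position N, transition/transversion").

The sequences differ only at position 7: T→C (pyrimidine→pyrimidine), a transition.

position 7, transition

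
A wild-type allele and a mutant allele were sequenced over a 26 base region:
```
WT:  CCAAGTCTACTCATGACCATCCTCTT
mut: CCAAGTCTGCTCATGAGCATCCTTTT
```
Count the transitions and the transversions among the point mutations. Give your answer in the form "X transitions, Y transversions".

2 transitions, 1 transversion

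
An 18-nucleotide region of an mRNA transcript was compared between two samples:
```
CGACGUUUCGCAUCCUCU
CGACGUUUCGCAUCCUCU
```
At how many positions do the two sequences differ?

No positions differ; the sequences are identical.

0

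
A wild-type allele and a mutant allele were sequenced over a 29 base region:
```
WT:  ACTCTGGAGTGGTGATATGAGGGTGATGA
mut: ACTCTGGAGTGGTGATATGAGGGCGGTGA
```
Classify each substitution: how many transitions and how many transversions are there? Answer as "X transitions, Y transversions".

2 transitions, 0 transversions

Mismatches (1-based):
base 24: T→C (pyrimidine→pyrimidine, transition)
base 26: A→G (purine→purine, transition)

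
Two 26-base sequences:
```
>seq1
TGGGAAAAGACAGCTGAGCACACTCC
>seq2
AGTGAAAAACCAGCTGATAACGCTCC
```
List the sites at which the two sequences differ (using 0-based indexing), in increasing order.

0, 2, 8, 9, 17, 18, 21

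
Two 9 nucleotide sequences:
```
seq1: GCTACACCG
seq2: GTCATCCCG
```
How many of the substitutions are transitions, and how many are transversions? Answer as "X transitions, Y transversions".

Transitions (purine↔purine or pyrimidine↔pyrimidine): 2 C→T, 3 T→C, 5 C→T.
Transversions (purine↔pyrimidine): 6 A→C.

3 transitions, 1 transversion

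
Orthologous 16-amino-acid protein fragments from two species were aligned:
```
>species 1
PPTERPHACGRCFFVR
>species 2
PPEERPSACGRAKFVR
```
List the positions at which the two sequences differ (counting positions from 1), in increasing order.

3, 7, 12, 13

Scanning 1-based: 3: T/E; 7: H/S; 12: C/A; 13: F/K.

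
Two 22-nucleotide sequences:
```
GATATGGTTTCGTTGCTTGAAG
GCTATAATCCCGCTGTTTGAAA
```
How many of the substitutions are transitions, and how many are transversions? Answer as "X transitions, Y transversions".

Transitions (purine↔purine or pyrimidine↔pyrimidine): 6 G→A, 7 G→A, 9 T→C, 10 T→C, 13 T→C, 16 C→T, 22 G→A.
Transversions (purine↔pyrimidine): 2 A→C.

7 transitions, 1 transversion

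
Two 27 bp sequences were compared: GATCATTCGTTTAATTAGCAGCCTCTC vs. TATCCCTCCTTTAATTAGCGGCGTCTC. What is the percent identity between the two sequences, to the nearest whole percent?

78%

Mismatches at positions 1, 5, 6, 9, 20, 23 (1-based): 6 of 27.
Identical positions: 21/27 = 77.78% → 78%.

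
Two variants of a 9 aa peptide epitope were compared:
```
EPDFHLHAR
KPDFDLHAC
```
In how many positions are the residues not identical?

The sequences differ at positions 1, 5, 9 (1-based) — 3 in total.

3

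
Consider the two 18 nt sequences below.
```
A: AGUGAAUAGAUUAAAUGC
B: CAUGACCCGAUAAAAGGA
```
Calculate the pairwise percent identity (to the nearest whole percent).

56%

Mismatches at positions 1, 2, 6, 7, 8, 12, 16, 18 (1-based): 8 of 18.
Identical positions: 10/18 = 55.56% → 56%.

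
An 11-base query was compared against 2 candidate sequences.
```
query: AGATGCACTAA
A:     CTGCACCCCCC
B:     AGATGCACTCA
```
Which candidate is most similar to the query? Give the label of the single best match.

Hamming distances to query — A: 9; B: 1.
Smallest is B with 1 mismatch.

B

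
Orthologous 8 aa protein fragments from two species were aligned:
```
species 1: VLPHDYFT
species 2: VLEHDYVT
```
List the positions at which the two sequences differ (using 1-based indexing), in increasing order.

3, 7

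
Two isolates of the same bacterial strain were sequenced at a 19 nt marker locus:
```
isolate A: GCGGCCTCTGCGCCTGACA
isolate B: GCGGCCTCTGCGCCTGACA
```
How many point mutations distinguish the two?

0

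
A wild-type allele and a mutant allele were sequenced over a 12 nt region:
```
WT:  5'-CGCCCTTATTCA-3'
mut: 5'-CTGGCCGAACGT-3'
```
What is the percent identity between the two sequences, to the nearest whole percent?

Mismatches at positions 2, 3, 4, 6, 7, 9, 10, 11, 12 (1-based): 9 of 12.
Identical positions: 3/12 = 25% → 25%.

25%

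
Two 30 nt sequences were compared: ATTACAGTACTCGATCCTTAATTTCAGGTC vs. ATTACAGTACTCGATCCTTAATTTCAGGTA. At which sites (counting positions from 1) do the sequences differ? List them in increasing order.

Differences at site 30 (C→A).

30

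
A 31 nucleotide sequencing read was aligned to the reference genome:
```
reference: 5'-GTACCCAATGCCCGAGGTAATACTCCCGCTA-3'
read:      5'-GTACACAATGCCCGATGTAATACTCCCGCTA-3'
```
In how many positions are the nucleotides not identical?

2

Mismatches (1-based): position 5: C→A; position 16: G→T.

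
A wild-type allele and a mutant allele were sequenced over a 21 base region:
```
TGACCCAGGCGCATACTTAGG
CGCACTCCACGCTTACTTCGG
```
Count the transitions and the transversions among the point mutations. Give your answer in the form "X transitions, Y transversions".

3 transitions, 6 transversions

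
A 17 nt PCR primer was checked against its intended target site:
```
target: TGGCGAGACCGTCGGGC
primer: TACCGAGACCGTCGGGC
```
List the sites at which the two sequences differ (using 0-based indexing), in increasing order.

1, 2

Differences at site 1 (G→A), site 2 (G→C).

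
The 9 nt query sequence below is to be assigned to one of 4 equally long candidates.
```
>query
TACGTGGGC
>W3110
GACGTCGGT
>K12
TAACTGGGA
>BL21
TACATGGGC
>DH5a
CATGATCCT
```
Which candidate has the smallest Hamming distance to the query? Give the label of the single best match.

BL21

W3110 differs at 3 positions; K12 differs at 3 positions; BL21 differs at 1 position; DH5a differs at 7 positions. The closest is BL21.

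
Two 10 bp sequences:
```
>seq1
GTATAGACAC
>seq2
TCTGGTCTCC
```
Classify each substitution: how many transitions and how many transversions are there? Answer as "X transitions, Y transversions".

3 transitions, 6 transversions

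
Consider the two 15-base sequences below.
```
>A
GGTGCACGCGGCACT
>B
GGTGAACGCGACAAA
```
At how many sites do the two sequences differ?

4

The sequences differ at sites 5, 11, 14, 15 (1-based) — 4 in total.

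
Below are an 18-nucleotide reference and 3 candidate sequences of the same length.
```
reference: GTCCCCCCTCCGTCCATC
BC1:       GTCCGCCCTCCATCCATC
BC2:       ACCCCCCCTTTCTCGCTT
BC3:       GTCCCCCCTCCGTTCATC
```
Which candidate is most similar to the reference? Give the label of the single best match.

BC1 differs at 2 sites; BC2 differs at 8 sites; BC3 differs at 1 site. The closest is BC3.

BC3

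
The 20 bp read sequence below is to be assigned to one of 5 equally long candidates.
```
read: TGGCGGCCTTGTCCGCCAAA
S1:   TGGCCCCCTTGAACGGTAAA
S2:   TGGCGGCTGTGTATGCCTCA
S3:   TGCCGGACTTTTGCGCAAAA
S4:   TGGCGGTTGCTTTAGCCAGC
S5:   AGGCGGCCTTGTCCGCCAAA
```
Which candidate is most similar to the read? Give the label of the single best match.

Hamming distances to read — S1: 6; S2: 6; S3: 5; S4: 9; S5: 1.
Smallest is S5 with 1 mismatch.

S5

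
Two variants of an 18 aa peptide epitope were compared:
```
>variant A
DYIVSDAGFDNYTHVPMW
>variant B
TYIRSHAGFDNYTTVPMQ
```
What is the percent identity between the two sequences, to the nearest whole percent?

72%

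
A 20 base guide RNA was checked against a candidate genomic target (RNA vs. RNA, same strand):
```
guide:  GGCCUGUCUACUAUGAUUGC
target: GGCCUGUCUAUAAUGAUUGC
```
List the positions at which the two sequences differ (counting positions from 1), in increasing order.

11, 12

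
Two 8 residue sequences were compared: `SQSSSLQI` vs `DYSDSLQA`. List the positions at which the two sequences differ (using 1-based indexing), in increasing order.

Differences at position 1 (S→D), position 2 (Q→Y), position 4 (S→D), position 8 (I→A).

1, 2, 4, 8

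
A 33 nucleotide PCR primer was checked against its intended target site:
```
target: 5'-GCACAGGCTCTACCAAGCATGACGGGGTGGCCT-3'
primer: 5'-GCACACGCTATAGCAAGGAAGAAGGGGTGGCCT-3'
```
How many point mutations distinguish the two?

The sequences differ at sites 6, 10, 13, 18, 20, 23 (1-based) — 6 in total.

6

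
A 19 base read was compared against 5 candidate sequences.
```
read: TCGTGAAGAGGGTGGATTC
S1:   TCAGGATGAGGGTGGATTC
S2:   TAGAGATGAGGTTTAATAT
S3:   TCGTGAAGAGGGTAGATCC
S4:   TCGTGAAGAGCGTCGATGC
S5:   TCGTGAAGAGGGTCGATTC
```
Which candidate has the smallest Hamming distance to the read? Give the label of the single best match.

S1 differs at 3 positions; S2 differs at 8 positions; S3 differs at 2 positions; S4 differs at 3 positions; S5 differs at 1 position. The closest is S5.

S5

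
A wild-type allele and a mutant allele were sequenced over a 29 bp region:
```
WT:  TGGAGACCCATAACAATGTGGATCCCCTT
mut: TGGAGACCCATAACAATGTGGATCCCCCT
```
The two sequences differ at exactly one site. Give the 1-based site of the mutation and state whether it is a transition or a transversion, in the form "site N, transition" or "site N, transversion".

site 28, transition

The sequences differ only at site 28: T→C (pyrimidine→pyrimidine), a transition.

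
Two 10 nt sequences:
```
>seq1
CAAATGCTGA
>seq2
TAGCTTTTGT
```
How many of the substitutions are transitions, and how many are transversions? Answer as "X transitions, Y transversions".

3 transitions, 3 transversions

Transitions (purine↔purine or pyrimidine↔pyrimidine): 1 C→T, 3 A→G, 7 C→T.
Transversions (purine↔pyrimidine): 4 A→C, 6 G→T, 10 A→T.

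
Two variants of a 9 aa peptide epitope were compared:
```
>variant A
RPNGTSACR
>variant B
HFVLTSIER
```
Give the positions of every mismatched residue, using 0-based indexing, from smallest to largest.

0, 1, 2, 3, 6, 7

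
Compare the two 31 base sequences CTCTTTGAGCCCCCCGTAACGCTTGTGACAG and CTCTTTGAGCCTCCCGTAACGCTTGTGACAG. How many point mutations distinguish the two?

The sequences differ at bases 12 (1-based) — 1 in total.

1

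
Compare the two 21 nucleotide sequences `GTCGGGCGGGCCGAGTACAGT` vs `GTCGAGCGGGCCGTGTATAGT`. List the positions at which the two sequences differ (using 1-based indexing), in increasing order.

5, 14, 18

Scanning 1-based: 5: G/A; 14: A/T; 18: C/T.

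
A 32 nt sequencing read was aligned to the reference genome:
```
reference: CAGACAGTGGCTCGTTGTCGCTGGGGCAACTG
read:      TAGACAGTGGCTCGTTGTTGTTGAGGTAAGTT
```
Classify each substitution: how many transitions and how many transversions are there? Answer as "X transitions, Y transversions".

5 transitions, 2 transversions

Transitions (purine↔purine or pyrimidine↔pyrimidine): 1 C→T, 19 C→T, 21 C→T, 24 G→A, 27 C→T.
Transversions (purine↔pyrimidine): 30 C→G, 32 G→T.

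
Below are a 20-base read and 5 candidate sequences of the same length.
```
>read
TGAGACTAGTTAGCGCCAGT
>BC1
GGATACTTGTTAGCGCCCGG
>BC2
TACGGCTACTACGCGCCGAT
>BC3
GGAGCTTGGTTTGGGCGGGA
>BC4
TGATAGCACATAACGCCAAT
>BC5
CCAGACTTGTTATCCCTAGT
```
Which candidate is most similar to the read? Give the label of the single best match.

BC1

Hamming distances to read — BC1: 5; BC2: 8; BC3: 9; BC4: 7; BC5: 6.
Smallest is BC1 with 5 mismatches.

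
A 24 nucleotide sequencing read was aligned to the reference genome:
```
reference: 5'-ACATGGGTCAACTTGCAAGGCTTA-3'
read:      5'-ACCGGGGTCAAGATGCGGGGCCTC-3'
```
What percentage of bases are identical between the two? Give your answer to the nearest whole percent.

Mismatches at positions 3, 4, 12, 13, 17, 18, 22, 24 (1-based): 8 of 24.
Identical positions: 16/24 = 66.67% → 67%.

67%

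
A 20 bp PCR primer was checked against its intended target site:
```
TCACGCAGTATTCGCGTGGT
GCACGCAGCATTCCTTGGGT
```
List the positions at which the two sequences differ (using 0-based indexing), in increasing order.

0, 8, 13, 14, 15, 16

Differences at position 0 (T→G), position 8 (T→C), position 13 (G→C), position 14 (C→T), position 15 (G→T), position 16 (T→G).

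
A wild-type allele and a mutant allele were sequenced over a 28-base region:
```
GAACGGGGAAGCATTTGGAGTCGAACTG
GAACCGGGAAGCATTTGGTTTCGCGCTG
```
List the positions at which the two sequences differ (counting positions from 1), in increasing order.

Scanning 1-based: 5: G/C; 19: A/T; 20: G/T; 24: A/C; 25: A/G.

5, 19, 20, 24, 25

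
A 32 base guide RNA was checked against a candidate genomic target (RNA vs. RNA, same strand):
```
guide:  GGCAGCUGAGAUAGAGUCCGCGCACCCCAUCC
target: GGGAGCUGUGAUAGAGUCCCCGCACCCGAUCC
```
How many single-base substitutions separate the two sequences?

4

The sequences differ at positions 3, 9, 20, 28 (1-based) — 4 in total.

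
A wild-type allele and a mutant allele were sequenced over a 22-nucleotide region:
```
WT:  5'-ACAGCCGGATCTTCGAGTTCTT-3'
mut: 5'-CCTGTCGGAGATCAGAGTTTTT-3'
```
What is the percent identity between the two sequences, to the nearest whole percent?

64%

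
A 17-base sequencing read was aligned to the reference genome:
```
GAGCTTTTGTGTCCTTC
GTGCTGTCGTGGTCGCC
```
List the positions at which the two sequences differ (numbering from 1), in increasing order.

Scanning 1-based: 2: A/T; 6: T/G; 8: T/C; 12: T/G; 13: C/T; 15: T/G; 16: T/C.

2, 6, 8, 12, 13, 15, 16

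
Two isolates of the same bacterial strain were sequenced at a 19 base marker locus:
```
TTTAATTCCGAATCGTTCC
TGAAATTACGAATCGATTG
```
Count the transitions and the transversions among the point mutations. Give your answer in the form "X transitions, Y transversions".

Mismatches (1-based):
position 2: T→G (pyrimidine→purine, transversion)
position 3: T→A (pyrimidine→purine, transversion)
position 8: C→A (pyrimidine→purine, transversion)
position 16: T→A (pyrimidine→purine, transversion)
position 18: C→T (pyrimidine→pyrimidine, transition)
position 19: C→G (pyrimidine→purine, transversion)

1 transition, 5 transversions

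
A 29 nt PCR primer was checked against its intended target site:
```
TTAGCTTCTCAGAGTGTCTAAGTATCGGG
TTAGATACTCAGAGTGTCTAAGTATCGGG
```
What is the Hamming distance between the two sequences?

2

The sequences differ at bases 5, 7 (1-based) — 2 in total.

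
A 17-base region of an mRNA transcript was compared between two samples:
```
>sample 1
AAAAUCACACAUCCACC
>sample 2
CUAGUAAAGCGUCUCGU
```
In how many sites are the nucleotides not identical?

11

Comparing position by position, 11 sites differ: 1 (A/C), 2 (A/U), 4 (A/G), 6 (C/A), 8 (C/A), 9 (A/G), 11 (A/G), 14 (C/U), 15 (A/C), 16 (C/G), 17 (C/U).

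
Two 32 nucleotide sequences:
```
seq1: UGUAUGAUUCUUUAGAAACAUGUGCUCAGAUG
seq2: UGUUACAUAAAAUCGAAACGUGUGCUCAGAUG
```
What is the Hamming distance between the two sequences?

Comparing position by position, 9 sites differ: 4 (A/U), 5 (U/A), 6 (G/C), 9 (U/A), 10 (C/A), 11 (U/A), 12 (U/A), 14 (A/C), 20 (A/G).

9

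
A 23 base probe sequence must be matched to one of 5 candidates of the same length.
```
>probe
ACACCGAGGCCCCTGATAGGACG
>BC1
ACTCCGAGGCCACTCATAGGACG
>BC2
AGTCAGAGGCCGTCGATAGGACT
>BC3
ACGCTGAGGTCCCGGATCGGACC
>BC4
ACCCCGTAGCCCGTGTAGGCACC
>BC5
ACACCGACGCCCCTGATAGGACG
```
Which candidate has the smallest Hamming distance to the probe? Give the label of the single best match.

BC5

BC1 differs at 3 sites; BC2 differs at 7 sites; BC3 differs at 6 sites; BC4 differs at 9 sites; BC5 differs at 1 site. The closest is BC5.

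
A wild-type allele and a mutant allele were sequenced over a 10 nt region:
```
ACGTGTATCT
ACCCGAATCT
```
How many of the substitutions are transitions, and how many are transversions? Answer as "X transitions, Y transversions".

1 transition, 2 transversions

Transitions (purine↔purine or pyrimidine↔pyrimidine): 4 T→C.
Transversions (purine↔pyrimidine): 3 G→C, 6 T→A.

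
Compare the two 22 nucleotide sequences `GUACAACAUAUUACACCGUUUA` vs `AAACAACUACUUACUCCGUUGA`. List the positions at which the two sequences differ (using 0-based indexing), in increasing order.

Scanning 0-based: 0: G/A; 1: U/A; 7: A/U; 8: U/A; 9: A/C; 14: A/U; 20: U/G.

0, 1, 7, 8, 9, 14, 20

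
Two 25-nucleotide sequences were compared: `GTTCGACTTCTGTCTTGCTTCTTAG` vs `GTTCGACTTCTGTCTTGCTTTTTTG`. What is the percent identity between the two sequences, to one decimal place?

Mismatches at positions 21, 24 (1-based): 2 of 25.
Identical positions: 23/25 = 92% → 92.0%.

92.0%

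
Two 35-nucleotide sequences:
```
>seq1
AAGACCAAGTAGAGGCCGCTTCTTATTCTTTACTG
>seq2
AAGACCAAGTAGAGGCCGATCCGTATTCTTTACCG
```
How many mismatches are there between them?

4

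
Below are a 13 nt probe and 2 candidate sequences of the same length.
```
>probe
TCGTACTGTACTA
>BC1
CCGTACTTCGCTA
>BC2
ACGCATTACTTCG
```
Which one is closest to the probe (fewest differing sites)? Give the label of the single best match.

BC1

BC1 differs at 4 sites; BC2 differs at 9 sites. The closest is BC1.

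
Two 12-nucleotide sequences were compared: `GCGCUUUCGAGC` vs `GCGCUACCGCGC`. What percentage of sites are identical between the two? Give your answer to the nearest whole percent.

Mismatches at positions 6, 7, 10 (1-based): 3 of 12.
Identical positions: 9/12 = 75% → 75%.

75%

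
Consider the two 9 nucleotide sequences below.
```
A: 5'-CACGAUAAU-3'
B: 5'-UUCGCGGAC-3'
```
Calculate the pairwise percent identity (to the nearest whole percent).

33%

6 positions differ (1, 2, 5, 6, 7, 9), so 3 of 9 match: 3/9 = 33.33%.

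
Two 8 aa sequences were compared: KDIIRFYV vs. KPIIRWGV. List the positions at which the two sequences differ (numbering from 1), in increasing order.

Scanning 1-based: 2: D/P; 6: F/W; 7: Y/G.

2, 6, 7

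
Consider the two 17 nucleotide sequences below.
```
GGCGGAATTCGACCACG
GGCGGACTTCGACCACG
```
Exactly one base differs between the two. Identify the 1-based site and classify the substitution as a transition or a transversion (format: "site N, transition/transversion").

Site 7 changes A→C. A is a purine and C is a pyrimidine, so this is a transversion.

site 7, transversion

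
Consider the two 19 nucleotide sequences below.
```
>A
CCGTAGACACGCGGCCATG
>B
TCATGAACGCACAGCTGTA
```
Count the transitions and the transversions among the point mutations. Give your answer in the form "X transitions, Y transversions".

Mismatches (1-based):
base 1: C→T (pyrimidine→pyrimidine, transition)
base 3: G→A (purine→purine, transition)
base 5: A→G (purine→purine, transition)
base 6: G→A (purine→purine, transition)
base 9: A→G (purine→purine, transition)
base 11: G→A (purine→purine, transition)
base 13: G→A (purine→purine, transition)
base 16: C→T (pyrimidine→pyrimidine, transition)
base 17: A→G (purine→purine, transition)
base 19: G→A (purine→purine, transition)

10 transitions, 0 transversions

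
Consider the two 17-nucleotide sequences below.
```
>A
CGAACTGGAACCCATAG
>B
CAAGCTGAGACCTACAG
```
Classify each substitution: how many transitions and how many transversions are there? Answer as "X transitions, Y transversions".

Transitions (purine↔purine or pyrimidine↔pyrimidine): 2 G→A, 4 A→G, 8 G→A, 9 A→G, 13 C→T, 15 T→C.
Transversions (purine↔pyrimidine): none.

6 transitions, 0 transversions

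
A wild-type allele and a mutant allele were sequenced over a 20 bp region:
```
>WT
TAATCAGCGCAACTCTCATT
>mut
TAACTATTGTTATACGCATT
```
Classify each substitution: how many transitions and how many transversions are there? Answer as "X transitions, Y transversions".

5 transitions, 4 transversions

Mismatches (1-based):
site 4: T→C (pyrimidine→pyrimidine, transition)
site 5: C→T (pyrimidine→pyrimidine, transition)
site 7: G→T (purine→pyrimidine, transversion)
site 8: C→T (pyrimidine→pyrimidine, transition)
site 10: C→T (pyrimidine→pyrimidine, transition)
site 11: A→T (purine→pyrimidine, transversion)
site 13: C→T (pyrimidine→pyrimidine, transition)
site 14: T→A (pyrimidine→purine, transversion)
site 16: T→G (pyrimidine→purine, transversion)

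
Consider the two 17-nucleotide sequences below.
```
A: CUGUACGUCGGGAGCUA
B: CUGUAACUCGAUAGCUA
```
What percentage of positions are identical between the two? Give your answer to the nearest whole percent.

76%

4 positions differ (6, 7, 11, 12), so 13 of 17 match: 13/17 = 76.47%.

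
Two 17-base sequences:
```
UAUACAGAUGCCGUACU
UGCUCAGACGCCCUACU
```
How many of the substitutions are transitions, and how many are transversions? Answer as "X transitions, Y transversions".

3 transitions, 2 transversions

Transitions (purine↔purine or pyrimidine↔pyrimidine): 2 A→G, 3 U→C, 9 U→C.
Transversions (purine↔pyrimidine): 4 A→U, 13 G→C.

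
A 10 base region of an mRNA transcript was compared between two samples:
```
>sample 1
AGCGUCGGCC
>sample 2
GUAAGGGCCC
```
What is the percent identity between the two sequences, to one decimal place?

7 positions differ (1, 2, 3, 4, 5, 6, 8), so 3 of 10 match: 3/10 = 30%.

30.0%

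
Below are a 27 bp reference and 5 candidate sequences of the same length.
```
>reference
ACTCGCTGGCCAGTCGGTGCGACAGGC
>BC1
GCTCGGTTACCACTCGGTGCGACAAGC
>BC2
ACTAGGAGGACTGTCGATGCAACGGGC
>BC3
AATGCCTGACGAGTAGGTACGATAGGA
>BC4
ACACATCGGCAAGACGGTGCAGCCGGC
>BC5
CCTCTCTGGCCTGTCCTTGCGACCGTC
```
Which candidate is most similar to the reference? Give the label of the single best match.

BC1 differs at 6 bases; BC2 differs at 8 bases; BC3 differs at 9 bases; BC4 differs at 9 bases; BC5 differs at 7 bases. The closest is BC1.

BC1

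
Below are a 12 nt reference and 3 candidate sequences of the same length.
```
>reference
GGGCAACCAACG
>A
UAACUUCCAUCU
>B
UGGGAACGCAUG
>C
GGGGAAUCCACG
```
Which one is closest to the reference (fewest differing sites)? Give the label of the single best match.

A differs at 7 sites; B differs at 5 sites; C differs at 3 sites. The closest is C.

C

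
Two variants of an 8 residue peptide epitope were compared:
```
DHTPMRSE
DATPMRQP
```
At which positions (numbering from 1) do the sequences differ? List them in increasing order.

Differences at position 2 (H→A), position 7 (S→Q), position 8 (E→P).

2, 7, 8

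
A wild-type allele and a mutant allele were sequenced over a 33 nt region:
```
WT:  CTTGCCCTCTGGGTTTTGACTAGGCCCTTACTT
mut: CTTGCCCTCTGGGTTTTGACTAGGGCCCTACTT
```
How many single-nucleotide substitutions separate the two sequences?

The sequences differ at sites 25, 28 (1-based) — 2 in total.

2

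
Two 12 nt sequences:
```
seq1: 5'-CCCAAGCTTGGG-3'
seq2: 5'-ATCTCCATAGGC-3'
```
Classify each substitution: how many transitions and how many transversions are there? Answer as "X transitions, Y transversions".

Mismatches (1-based):
site 1: C→A (pyrimidine→purine, transversion)
site 2: C→T (pyrimidine→pyrimidine, transition)
site 4: A→T (purine→pyrimidine, transversion)
site 5: A→C (purine→pyrimidine, transversion)
site 6: G→C (purine→pyrimidine, transversion)
site 7: C→A (pyrimidine→purine, transversion)
site 9: T→A (pyrimidine→purine, transversion)
site 12: G→C (purine→pyrimidine, transversion)

1 transition, 7 transversions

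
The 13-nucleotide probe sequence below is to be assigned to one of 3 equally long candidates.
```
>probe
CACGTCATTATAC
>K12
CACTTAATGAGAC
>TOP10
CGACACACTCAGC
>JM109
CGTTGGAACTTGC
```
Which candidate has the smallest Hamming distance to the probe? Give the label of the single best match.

K12

K12 differs at 4 sites; TOP10 differs at 8 sites; JM109 differs at 9 sites. The closest is K12.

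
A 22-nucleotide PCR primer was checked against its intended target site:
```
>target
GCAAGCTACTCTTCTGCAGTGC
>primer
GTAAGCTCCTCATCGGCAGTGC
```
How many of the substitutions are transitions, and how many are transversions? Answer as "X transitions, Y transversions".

Mismatches (1-based):
site 2: C→T (pyrimidine→pyrimidine, transition)
site 8: A→C (purine→pyrimidine, transversion)
site 12: T→A (pyrimidine→purine, transversion)
site 15: T→G (pyrimidine→purine, transversion)

1 transition, 3 transversions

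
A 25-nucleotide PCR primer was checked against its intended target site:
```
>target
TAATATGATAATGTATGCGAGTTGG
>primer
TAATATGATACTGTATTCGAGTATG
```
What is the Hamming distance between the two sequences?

4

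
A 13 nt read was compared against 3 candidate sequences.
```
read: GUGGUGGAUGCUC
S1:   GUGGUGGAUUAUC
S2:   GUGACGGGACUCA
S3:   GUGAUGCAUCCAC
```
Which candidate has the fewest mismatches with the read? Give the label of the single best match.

S1

S1 differs at 2 sites; S2 differs at 8 sites; S3 differs at 4 sites. The closest is S1.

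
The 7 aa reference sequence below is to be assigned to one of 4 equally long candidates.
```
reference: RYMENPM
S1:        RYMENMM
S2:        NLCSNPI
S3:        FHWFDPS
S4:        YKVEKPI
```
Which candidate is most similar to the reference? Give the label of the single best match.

S1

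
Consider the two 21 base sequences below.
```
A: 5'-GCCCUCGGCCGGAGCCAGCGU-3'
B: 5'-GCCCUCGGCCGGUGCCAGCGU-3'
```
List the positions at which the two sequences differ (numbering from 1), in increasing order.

13

Scanning 1-based: 13: A/U.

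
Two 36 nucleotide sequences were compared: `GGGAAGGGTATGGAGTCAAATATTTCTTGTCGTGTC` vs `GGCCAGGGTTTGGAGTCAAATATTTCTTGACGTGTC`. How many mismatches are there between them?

Comparing position by position, 4 sites differ: 3 (G/C), 4 (A/C), 10 (A/T), 30 (T/A).

4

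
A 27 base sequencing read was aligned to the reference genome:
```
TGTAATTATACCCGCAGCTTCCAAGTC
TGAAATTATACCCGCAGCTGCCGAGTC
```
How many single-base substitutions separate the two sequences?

3

The sequences differ at positions 3, 20, 23 (1-based) — 3 in total.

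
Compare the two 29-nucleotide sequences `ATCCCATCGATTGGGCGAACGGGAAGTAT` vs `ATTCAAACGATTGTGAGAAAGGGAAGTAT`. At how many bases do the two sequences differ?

6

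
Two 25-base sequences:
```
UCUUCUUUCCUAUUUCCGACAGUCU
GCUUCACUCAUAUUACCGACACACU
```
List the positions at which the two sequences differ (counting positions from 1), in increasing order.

1, 6, 7, 10, 15, 22, 23

Scanning 1-based: 1: U/G; 6: U/A; 7: U/C; 10: C/A; 15: U/A; 22: G/C; 23: U/A.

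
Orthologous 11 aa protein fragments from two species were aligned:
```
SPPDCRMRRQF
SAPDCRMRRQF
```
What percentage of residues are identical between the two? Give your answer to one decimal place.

Mismatch at position 2 (1-based): 1 of 11.
Identical positions: 10/11 = 90.91% → 90.9%.

90.9%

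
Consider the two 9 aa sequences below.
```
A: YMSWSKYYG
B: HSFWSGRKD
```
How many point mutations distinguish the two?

Mismatches (1-based): residue 1: Y→H; residue 2: M→S; residue 3: S→F; residue 6: K→G; residue 7: Y→R; residue 8: Y→K; residue 9: G→D.

7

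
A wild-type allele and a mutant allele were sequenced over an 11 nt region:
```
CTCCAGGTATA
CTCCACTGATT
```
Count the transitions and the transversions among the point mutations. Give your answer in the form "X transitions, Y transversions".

0 transitions, 4 transversions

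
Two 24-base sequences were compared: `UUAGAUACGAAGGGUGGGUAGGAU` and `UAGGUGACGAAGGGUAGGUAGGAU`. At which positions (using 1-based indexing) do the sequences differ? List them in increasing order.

Differences at position 2 (U→A), position 3 (A→G), position 5 (A→U), position 6 (U→G), position 16 (G→A).

2, 3, 5, 6, 16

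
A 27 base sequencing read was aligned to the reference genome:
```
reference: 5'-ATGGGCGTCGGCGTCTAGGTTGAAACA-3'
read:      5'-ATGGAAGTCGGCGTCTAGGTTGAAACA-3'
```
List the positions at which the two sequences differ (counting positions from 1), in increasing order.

5, 6

Differences at position 5 (G→A), position 6 (C→A).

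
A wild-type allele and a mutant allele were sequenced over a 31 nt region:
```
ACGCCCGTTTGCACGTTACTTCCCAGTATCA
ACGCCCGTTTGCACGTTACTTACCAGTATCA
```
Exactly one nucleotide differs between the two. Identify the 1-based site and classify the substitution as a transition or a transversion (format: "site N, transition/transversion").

site 22, transversion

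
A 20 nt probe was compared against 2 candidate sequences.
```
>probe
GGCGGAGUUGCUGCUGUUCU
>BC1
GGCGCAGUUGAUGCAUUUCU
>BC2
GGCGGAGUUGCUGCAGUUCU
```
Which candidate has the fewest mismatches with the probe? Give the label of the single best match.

BC2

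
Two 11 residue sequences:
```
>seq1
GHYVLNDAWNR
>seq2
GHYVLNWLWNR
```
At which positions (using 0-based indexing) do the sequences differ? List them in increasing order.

6, 7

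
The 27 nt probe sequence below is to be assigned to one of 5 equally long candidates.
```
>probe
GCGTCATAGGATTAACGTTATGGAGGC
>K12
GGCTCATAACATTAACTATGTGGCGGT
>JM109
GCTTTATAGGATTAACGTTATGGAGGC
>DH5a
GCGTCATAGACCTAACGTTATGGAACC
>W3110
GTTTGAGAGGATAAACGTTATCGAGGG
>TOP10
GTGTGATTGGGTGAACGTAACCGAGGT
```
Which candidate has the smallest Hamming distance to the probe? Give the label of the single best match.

K12 differs at 9 positions; JM109 differs at 2 positions; DH5a differs at 5 positions; W3110 differs at 7 positions; TOP10 differs at 9 positions. The closest is JM109.

JM109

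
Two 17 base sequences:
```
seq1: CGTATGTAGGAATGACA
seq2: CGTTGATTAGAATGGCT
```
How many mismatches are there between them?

The sequences differ at sites 4, 5, 6, 8, 9, 15, 17 (1-based) — 7 in total.

7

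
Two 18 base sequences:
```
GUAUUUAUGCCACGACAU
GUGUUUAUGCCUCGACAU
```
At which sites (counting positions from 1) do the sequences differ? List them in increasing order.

3, 12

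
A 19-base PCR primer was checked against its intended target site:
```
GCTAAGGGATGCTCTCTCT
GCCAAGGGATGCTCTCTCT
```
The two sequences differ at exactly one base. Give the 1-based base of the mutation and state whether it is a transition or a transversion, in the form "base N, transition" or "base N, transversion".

base 3, transition

Base 3 changes T→C. T is a pyrimidine and C is a pyrimidine, so this is a transition.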